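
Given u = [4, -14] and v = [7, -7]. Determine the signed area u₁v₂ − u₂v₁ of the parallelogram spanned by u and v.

70

4·(-7) - (-14)·7 = -28 - (-98) = 70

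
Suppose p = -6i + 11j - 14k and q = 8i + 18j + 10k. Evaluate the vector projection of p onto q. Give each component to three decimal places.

p · q = (-6)·8 + 11·18 + (-14)·10 = -48 + 198 - 140 = 10
|q|² = 64 + 324 + 100 = 488
proj_q p = (10/488) · (8, 18, 10) ≈ (0.164, 0.369, 0.205)

(0.164, 0.369, 0.205)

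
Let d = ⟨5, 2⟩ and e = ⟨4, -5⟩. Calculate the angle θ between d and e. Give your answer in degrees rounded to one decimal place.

d · e = 5·4 + 2·(-5) = 20 - 10 = 10
|d|² = 25 + 4 = 29,  |d| = √29 ≈ 5.385165
|e|² = 16 + 25 = 41,  |e| = √41 ≈ 6.403124
cos θ = 10 / (5.385165 · 6.403124) ≈ 0.29001
θ = arccos(0.29001) ≈ 73.1°

73.1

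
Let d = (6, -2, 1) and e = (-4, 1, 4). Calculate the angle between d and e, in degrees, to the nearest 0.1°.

126.7

d · e = 6·(-4) + (-2)·1 + 1·4 = -24 - 2 + 4 = -22
|d|² = 36 + 4 + 1 = 41,  |d| = √41 ≈ 6.403124
|e|² = 16 + 1 + 16 = 33,  |e| = √33 ≈ 5.744563
cos θ = -22 / (6.403124 · 5.744563) ≈ -0.59810
θ = arccos(-0.59810) ≈ 126.7°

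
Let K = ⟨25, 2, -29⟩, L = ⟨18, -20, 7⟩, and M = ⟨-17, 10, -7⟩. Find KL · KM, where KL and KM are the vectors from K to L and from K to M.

910

KL = L − K = (-7, -22, 36)
KM = M − K = (-42, 8, 22)
KL · KM = (-7)·(-42) + (-22)·8 + 36·22 = 294 - 176 + 792 = 910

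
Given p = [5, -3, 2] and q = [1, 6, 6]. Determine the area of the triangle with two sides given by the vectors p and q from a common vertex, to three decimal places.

26.330

i: (-3)·6 - 2·6 = -18 - 12 = -30
j: 2·1 - 5·6 = 2 - 30 = -28
k: 5·6 - (-3)·1 = 30 - (-3) = 33
p × q = (-30, -28, 33)
|p × q| = √((-30)² + (-28)² + 33²) = √2773 ≈ 52.6593
area = ½ · 52.6593 ≈ 26.330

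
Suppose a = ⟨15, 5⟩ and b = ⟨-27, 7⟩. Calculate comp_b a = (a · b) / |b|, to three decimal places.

a · b = 15·(-27) + 5·7 = -405 + 35 = -370
|b| = √(729 + 49) = √778 ≈ 27.8927
comp_b a = -370 / √778 ≈ -13.265

-13.265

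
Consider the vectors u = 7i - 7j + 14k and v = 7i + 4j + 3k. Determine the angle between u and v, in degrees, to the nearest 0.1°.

u · v = 7·7 + (-7)·4 + 14·3 = 49 - 28 + 42 = 63
|u|² = 49 + 49 + 196 = 294,  |u| = √294 ≈ 17.146428
|v|² = 49 + 16 + 9 = 74,  |v| = √74 ≈ 8.602325
cos θ = 63 / (17.146428 · 8.602325) ≈ 0.42712
θ = arccos(0.42712) ≈ 64.7°

64.7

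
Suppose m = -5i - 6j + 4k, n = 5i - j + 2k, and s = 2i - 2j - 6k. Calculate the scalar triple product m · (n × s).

-286

n × s:
i: (-1)·(-6) - 2·(-2) = 6 - (-4) = 10
j: 2·2 - 5·(-6) = 4 - (-30) = 34
k: 5·(-2) - (-1)·2 = -10 - (-2) = -8
n × s = (10, 34, -8)
m · (n × s) = (-5)·10 + (-6)·34 + 4·(-8) = -50 - 204 - 32 = -286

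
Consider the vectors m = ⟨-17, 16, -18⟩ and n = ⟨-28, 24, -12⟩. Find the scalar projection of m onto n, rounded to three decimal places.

27.745

m · n = (-17)·(-28) + 16·24 + (-18)·(-12) = 476 + 384 + 216 = 1076
|n| = √(784 + 576 + 144) = √1504 ≈ 38.7814
comp_n m = 1076 / √1504 ≈ 27.745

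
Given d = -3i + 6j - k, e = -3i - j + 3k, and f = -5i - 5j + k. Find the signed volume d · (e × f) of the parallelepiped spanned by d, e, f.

e × f:
i: (-1)·1 - 3·(-5) = -1 - (-15) = 14
j: 3·(-5) - (-3)·1 = -15 - (-3) = -12
k: (-3)·(-5) - (-1)·(-5) = 15 - 5 = 10
e × f = (14, -12, 10)
d · (e × f) = (-3)·14 + 6·(-12) + (-1)·10 = -42 - 72 - 10 = -124

-124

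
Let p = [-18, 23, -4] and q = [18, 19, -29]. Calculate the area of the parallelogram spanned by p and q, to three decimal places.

i: 23·(-29) - (-4)·19 = -667 - (-76) = -591
j: (-4)·18 - (-18)·(-29) = -72 - 522 = -594
k: (-18)·19 - 23·18 = -342 - 414 = -756
p × q = (-591, -594, -756)
|p × q| = √((-591)² + (-594)² + (-756)²) = √1273653 ≈ 1128.5624

1128.562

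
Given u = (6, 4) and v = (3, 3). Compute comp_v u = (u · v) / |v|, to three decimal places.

7.071

u · v = 6·3 + 4·3 = 18 + 12 = 30
|v| = √(9 + 9) = √18 ≈ 4.2426
comp_v u = 30 / √18 ≈ 7.071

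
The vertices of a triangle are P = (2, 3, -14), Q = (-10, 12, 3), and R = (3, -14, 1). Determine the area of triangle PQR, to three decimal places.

253.283

PQ = (-12, 9, 17),  PR = (1, -17, 15)
i: 9·15 - 17·(-17) = 135 - (-289) = 424
j: 17·1 - (-12)·15 = 17 - (-180) = 197
k: (-12)·(-17) - 9·1 = 204 - 9 = 195
PQ × PR = (424, 197, 195)
|PQ × PR| = √256610 ≈ 506.5669
area = ½ · 506.5669 ≈ 253.283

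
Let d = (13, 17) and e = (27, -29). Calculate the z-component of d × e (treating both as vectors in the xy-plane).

-836

13·(-29) - 17·27 = -377 - 459 = -836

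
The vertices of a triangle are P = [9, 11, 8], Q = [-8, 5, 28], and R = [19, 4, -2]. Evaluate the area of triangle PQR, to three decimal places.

PQ = (-17, -6, 20),  PR = (10, -7, -10)
i: (-6)·(-10) - 20·(-7) = 60 - (-140) = 200
j: 20·10 - (-17)·(-10) = 200 - 170 = 30
k: (-17)·(-7) - (-6)·10 = 119 - (-60) = 179
PQ × PR = (200, 30, 179)
|PQ × PR| = √72941 ≈ 270.0759
area = ½ · 270.0759 ≈ 135.038

135.038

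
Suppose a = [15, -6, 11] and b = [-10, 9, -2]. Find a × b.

(-87, -80, 75)

i: (-6)·(-2) - 11·9 = 12 - 99 = -87
j: 11·(-10) - 15·(-2) = -110 - (-30) = -80
k: 15·9 - (-6)·(-10) = 135 - 60 = 75
a × b = (-87, -80, 75)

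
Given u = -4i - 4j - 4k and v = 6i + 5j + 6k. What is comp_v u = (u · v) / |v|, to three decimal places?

-6.904

u · v = (-4)·6 + (-4)·5 + (-4)·6 = -24 - 20 - 24 = -68
|v| = √(36 + 25 + 36) = √97 ≈ 9.8489
comp_v u = -68 / √97 ≈ -6.904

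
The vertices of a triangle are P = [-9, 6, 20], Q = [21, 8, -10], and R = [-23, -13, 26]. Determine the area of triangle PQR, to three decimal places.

PQ = (30, 2, -30),  PR = (-14, -19, 6)
i: 2·6 - (-30)·(-19) = 12 - 570 = -558
j: (-30)·(-14) - 30·6 = 420 - 180 = 240
k: 30·(-19) - 2·(-14) = -570 - (-28) = -542
PQ × PR = (-558, 240, -542)
|PQ × PR| = √662728 ≈ 814.0811
area = ½ · 814.0811 ≈ 407.041

407.041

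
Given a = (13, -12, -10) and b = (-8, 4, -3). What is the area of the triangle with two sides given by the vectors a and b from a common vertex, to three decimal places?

i: (-12)·(-3) - (-10)·4 = 36 - (-40) = 76
j: (-10)·(-8) - 13·(-3) = 80 - (-39) = 119
k: 13·4 - (-12)·(-8) = 52 - 96 = -44
a × b = (76, 119, -44)
|a × b| = √(76² + 119² + (-44)²) = √21873 ≈ 147.8952
area = ½ · 147.8952 ≈ 73.948

73.948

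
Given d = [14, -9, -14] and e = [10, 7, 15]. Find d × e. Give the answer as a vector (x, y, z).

i: (-9)·15 - (-14)·7 = -135 - (-98) = -37
j: (-14)·10 - 14·15 = -140 - 210 = -350
k: 14·7 - (-9)·10 = 98 - (-90) = 188
d × e = (-37, -350, 188)

(-37, -350, 188)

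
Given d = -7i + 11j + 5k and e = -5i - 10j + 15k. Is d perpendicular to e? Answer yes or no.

yes

d · e = (-7)·(-5) + 11·(-10) + 5·15 = 35 - 110 + 75 = 0
Zero, so the vectors are orthogonal.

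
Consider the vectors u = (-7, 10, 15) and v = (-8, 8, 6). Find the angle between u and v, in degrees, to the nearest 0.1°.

u · v = (-7)·(-8) + 10·8 + 15·6 = 56 + 80 + 90 = 226
|u|² = 49 + 100 + 225 = 374,  |u| = √374 ≈ 19.339080
|v|² = 64 + 64 + 36 = 164,  |v| = √164 ≈ 12.806248
cos θ = 226 / (19.339080 · 12.806248) ≈ 0.91254
θ = arccos(0.91254) ≈ 24.1°

24.1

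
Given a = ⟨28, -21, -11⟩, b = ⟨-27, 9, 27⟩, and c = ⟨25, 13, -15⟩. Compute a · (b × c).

b × c:
i: 9·(-15) - 27·13 = -135 - 351 = -486
j: 27·25 - (-27)·(-15) = 675 - 405 = 270
k: (-27)·13 - 9·25 = -351 - 225 = -576
b × c = (-486, 270, -576)
a · (b × c) = 28·(-486) + (-21)·270 + (-11)·(-576) = -13608 - 5670 + 6336 = -12942

-12942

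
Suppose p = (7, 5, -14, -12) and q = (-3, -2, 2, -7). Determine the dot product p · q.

25

p · q = 7·(-3) + 5·(-2) + (-14)·2 + (-12)·(-7) = -21 - 10 - 28 + 84 = 25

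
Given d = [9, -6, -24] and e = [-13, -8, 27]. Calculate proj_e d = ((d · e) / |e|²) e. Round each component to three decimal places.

d · e = 9·(-13) + (-6)·(-8) + (-24)·27 = -117 + 48 - 648 = -717
|e|² = 169 + 64 + 729 = 962
proj_e d = (-717/962) · (-13, -8, 27) ≈ (9.689, 5.963, -20.124)

(9.689, 5.963, -20.124)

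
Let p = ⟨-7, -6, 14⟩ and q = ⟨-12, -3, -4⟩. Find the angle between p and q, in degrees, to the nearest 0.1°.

p · q = (-7)·(-12) + (-6)·(-3) + 14·(-4) = 84 + 18 - 56 = 46
|p|² = 49 + 36 + 196 = 281,  |p| = √281 ≈ 16.763055
|q|² = 144 + 9 + 16 = 169,  |q| = √169 ≈ 13.000000
cos θ = 46 / (16.763055 · 13.000000) ≈ 0.21109
θ = arccos(0.21109) ≈ 77.8°

77.8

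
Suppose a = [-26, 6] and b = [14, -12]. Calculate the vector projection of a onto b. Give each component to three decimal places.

a · b = (-26)·14 + 6·(-12) = -364 - 72 = -436
|b|² = 196 + 144 = 340
proj_b a = (-436/340) · (14, -12) ≈ (-17.953, 15.388)

(-17.953, 15.388)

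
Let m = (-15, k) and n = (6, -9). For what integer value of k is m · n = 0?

-10

m · n = (-15)·6 + k·(-9) = -90 - 9k
Set equal to 0: -9k = 90, so k = -10.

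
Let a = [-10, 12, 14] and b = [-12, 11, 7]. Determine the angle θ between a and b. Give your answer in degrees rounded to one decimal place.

a · b = (-10)·(-12) + 12·11 + 14·7 = 120 + 132 + 98 = 350
|a|² = 100 + 144 + 196 = 440,  |a| = √440 ≈ 20.976177
|b|² = 144 + 121 + 49 = 314,  |b| = √314 ≈ 17.720045
cos θ = 350 / (20.976177 · 17.720045) ≈ 0.94162
θ = arccos(0.94162) ≈ 19.7°

19.7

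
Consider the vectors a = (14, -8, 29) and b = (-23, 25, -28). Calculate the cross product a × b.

i: (-8)·(-28) - 29·25 = 224 - 725 = -501
j: 29·(-23) - 14·(-28) = -667 - (-392) = -275
k: 14·25 - (-8)·(-23) = 350 - 184 = 166
a × b = (-501, -275, 166)

(-501, -275, 166)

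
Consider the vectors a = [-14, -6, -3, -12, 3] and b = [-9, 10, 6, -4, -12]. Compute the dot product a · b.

60

a · b = (-14)·(-9) + (-6)·10 + (-3)·6 + (-12)·(-4) + 3·(-12) = 126 - 60 - 18 + 48 - 36 = 60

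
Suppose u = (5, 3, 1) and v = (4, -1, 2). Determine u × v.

(7, -6, -17)

i: 3·2 - 1·(-1) = 6 - (-1) = 7
j: 1·4 - 5·2 = 4 - 10 = -6
k: 5·(-1) - 3·4 = -5 - 12 = -17
u × v = (7, -6, -17)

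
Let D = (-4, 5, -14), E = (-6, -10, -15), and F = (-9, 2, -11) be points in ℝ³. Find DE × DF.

(-48, 11, -69)

DE = (-2, -15, -1)
DF = (-5, -3, 3)
i: (-15)·3 - (-1)·(-3) = -45 - 3 = -48
j: (-1)·(-5) - (-2)·3 = 5 - (-6) = 11
k: (-2)·(-3) - (-15)·(-5) = 6 - 75 = -69
DE × DF = (-48, 11, -69)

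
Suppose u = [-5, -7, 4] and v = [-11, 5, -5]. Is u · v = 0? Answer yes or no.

yes

u · v = (-5)·(-11) + (-7)·5 + 4·(-5) = 55 - 35 - 20 = 0
Zero, so the vectors are orthogonal.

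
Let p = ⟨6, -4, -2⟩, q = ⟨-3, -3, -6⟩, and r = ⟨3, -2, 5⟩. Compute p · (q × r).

q × r:
i: (-3)·5 - (-6)·(-2) = -15 - 12 = -27
j: (-6)·3 - (-3)·5 = -18 - (-15) = -3
k: (-3)·(-2) - (-3)·3 = 6 - (-9) = 15
q × r = (-27, -3, 15)
p · (q × r) = 6·(-27) + (-4)·(-3) + (-2)·15 = -162 + 12 - 30 = -180

-180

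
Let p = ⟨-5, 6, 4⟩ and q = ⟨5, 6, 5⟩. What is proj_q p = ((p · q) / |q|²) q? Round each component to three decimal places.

p · q = (-5)·5 + 6·6 + 4·5 = -25 + 36 + 20 = 31
|q|² = 25 + 36 + 25 = 86
proj_q p = (31/86) · (5, 6, 5) ≈ (1.802, 2.163, 1.802)

(1.802, 2.163, 1.802)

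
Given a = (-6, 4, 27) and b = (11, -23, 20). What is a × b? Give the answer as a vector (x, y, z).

i: 4·20 - 27·(-23) = 80 - (-621) = 701
j: 27·11 - (-6)·20 = 297 - (-120) = 417
k: (-6)·(-23) - 4·11 = 138 - 44 = 94
a × b = (701, 417, 94)

(701, 417, 94)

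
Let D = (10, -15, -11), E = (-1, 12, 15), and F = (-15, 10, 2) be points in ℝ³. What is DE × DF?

DE = (-11, 27, 26)
DF = (-25, 25, 13)
i: 27·13 - 26·25 = 351 - 650 = -299
j: 26·(-25) - (-11)·13 = -650 - (-143) = -507
k: (-11)·25 - 27·(-25) = -275 - (-675) = 400
DE × DF = (-299, -507, 400)

(-299, -507, 400)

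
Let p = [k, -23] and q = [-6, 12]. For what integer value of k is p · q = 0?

-46

p · q = k·(-6) + (-23)·12 = -276 - 6k
Set equal to 0: -6k = 276, so k = -46.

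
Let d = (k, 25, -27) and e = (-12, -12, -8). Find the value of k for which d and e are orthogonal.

-7

d · e = k·(-12) + 25·(-12) + (-27)·(-8) = -84 - 12k
Set equal to 0: -12k = 84, so k = -7.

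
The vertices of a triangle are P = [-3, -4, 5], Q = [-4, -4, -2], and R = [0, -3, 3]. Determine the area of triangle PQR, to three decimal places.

12.031

PQ = (-1, 0, -7),  PR = (3, 1, -2)
i: 0·(-2) - (-7)·1 = 0 - (-7) = 7
j: (-7)·3 - (-1)·(-2) = -21 - 2 = -23
k: (-1)·1 - 0·3 = -1 - 0 = -1
PQ × PR = (7, -23, -1)
|PQ × PR| = √579 ≈ 24.0624
area = ½ · 24.0624 ≈ 12.031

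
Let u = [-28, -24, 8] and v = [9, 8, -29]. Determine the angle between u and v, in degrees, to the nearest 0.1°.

124.8

u · v = (-28)·9 + (-24)·8 + 8·(-29) = -252 - 192 - 232 = -676
|u|² = 784 + 576 + 64 = 1424,  |u| = √1424 ≈ 37.735925
|v|² = 81 + 64 + 841 = 986,  |v| = √986 ≈ 31.400637
cos θ = -676 / (37.735925 · 31.400637) ≈ -0.57050
θ = arccos(-0.57050) ≈ 124.8°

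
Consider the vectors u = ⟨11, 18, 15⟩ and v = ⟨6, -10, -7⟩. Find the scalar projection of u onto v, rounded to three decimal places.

u · v = 11·6 + 18·(-10) + 15·(-7) = 66 - 180 - 105 = -219
|v| = √(36 + 100 + 49) = √185 ≈ 13.6015
comp_v u = -219 / √185 ≈ -16.101

-16.101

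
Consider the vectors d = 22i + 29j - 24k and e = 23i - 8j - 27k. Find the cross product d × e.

i: 29·(-27) - (-24)·(-8) = -783 - 192 = -975
j: (-24)·23 - 22·(-27) = -552 - (-594) = 42
k: 22·(-8) - 29·23 = -176 - 667 = -843
d × e = (-975, 42, -843)

(-975, 42, -843)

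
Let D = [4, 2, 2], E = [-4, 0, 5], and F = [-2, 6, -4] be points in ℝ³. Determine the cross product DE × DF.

(0, -66, -44)

DE = (-8, -2, 3)
DF = (-6, 4, -6)
i: (-2)·(-6) - 3·4 = 12 - 12 = 0
j: 3·(-6) - (-8)·(-6) = -18 - 48 = -66
k: (-8)·4 - (-2)·(-6) = -32 - 12 = -44
DE × DF = (0, -66, -44)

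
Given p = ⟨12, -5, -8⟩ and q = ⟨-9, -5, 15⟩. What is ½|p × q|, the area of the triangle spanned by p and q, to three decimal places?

i: (-5)·15 - (-8)·(-5) = -75 - 40 = -115
j: (-8)·(-9) - 12·15 = 72 - 180 = -108
k: 12·(-5) - (-5)·(-9) = -60 - 45 = -105
p × q = (-115, -108, -105)
|p × q| = √((-115)² + (-108)² + (-105)²) = √35914 ≈ 189.5099
area = ½ · 189.5099 ≈ 94.755

94.755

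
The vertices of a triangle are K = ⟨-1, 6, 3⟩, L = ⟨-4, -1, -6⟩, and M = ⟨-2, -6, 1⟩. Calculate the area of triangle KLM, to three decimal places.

KL = (-3, -7, -9),  KM = (-1, -12, -2)
i: (-7)·(-2) - (-9)·(-12) = 14 - 108 = -94
j: (-9)·(-1) - (-3)·(-2) = 9 - 6 = 3
k: (-3)·(-12) - (-7)·(-1) = 36 - 7 = 29
KL × KM = (-94, 3, 29)
|KL × KM| = √9686 ≈ 98.4175
area = ½ · 98.4175 ≈ 49.209

49.209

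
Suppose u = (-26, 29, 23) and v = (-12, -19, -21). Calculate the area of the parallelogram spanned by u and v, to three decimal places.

1189.215

i: 29·(-21) - 23·(-19) = -609 - (-437) = -172
j: 23·(-12) - (-26)·(-21) = -276 - 546 = -822
k: (-26)·(-19) - 29·(-12) = 494 - (-348) = 842
u × v = (-172, -822, 842)
|u × v| = √((-172)² + (-822)² + 842²) = √1414232 ≈ 1189.2149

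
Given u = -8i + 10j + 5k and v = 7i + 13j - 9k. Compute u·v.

29

u · v = (-8)·7 + 10·13 + 5·(-9) = -56 + 130 - 45 = 29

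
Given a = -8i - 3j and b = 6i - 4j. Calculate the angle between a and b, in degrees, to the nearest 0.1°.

125.8

a · b = (-8)·6 + (-3)·(-4) = -48 + 12 = -36
|a|² = 64 + 9 = 73,  |a| = √73 ≈ 8.544004
|b|² = 36 + 16 = 52,  |b| = √52 ≈ 7.211103
cos θ = -36 / (8.544004 · 7.211103) ≈ -0.58430
θ = arccos(-0.58430) ≈ 125.8°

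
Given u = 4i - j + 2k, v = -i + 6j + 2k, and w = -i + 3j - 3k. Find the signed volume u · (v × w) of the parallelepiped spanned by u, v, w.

-85

v × w:
i: 6·(-3) - 2·3 = -18 - 6 = -24
j: 2·(-1) - (-1)·(-3) = -2 - 3 = -5
k: (-1)·3 - 6·(-1) = -3 - (-6) = 3
v × w = (-24, -5, 3)
u · (v × w) = 4·(-24) + (-1)·(-5) + 2·3 = -96 + 5 + 6 = -85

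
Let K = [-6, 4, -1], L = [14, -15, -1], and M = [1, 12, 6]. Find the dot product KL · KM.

KL = L − K = (20, -19, 0)
KM = M − K = (7, 8, 7)
KL · KM = 20·7 + (-19)·8 + 0·7 = 140 - 152 + 0 = -12

-12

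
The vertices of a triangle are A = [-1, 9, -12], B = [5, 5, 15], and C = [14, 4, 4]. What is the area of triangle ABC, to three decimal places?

AB = (6, -4, 27),  AC = (15, -5, 16)
i: (-4)·16 - 27·(-5) = -64 - (-135) = 71
j: 27·15 - 6·16 = 405 - 96 = 309
k: 6·(-5) - (-4)·15 = -30 - (-60) = 30
AB × AC = (71, 309, 30)
|AB × AC| = √101422 ≈ 318.4682
area = ½ · 318.4682 ≈ 159.234

159.234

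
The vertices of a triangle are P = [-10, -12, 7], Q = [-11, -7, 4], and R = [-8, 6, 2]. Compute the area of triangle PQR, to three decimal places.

20.893

PQ = (-1, 5, -3),  PR = (2, 18, -5)
i: 5·(-5) - (-3)·18 = -25 - (-54) = 29
j: (-3)·2 - (-1)·(-5) = -6 - 5 = -11
k: (-1)·18 - 5·2 = -18 - 10 = -28
PQ × PR = (29, -11, -28)
|PQ × PR| = √1746 ≈ 41.7852
area = ½ · 41.7852 ≈ 20.893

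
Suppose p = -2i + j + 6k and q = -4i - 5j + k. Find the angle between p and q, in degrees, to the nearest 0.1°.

77.5

p · q = (-2)·(-4) + 1·(-5) + 6·1 = 8 - 5 + 6 = 9
|p|² = 4 + 1 + 36 = 41,  |p| = √41 ≈ 6.403124
|q|² = 16 + 25 + 1 = 42,  |q| = √42 ≈ 6.480741
cos θ = 9 / (6.403124 · 6.480741) ≈ 0.21688
θ = arccos(0.21688) ≈ 77.5°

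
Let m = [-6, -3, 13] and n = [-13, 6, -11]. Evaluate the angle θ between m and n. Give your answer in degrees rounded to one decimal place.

108.3

m · n = (-6)·(-13) + (-3)·6 + 13·(-11) = 78 - 18 - 143 = -83
|m|² = 36 + 9 + 169 = 214,  |m| = √214 ≈ 14.628739
|n|² = 169 + 36 + 121 = 326,  |n| = √326 ≈ 18.055470
cos θ = -83 / (14.628739 · 18.055470) ≈ -0.31424
θ = arccos(-0.31424) ≈ 108.3°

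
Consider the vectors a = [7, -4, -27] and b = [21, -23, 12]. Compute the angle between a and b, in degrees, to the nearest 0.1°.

95.2

a · b = 7·21 + (-4)·(-23) + (-27)·12 = 147 + 92 - 324 = -85
|a|² = 49 + 16 + 729 = 794,  |a| = √794 ≈ 28.178006
|b|² = 441 + 529 + 144 = 1114,  |b| = √1114 ≈ 33.376639
cos θ = -85 / (28.178006 · 33.376639) ≈ -0.09038
θ = arccos(-0.09038) ≈ 95.2°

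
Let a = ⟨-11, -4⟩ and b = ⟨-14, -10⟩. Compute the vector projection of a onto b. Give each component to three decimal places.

a · b = (-11)·(-14) + (-4)·(-10) = 154 + 40 = 194
|b|² = 196 + 100 = 296
proj_b a = (194/296) · (-14, -10) ≈ (-9.176, -6.554)

(-9.176, -6.554)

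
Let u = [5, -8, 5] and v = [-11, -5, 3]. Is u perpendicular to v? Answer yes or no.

u · v = 5·(-11) + (-8)·(-5) + 5·3 = -55 + 40 + 15 = 0
Zero, so the vectors are orthogonal.

yes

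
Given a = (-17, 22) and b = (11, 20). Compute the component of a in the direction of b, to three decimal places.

11.084

a · b = (-17)·11 + 22·20 = -187 + 440 = 253
|b| = √(121 + 400) = √521 ≈ 22.8254
comp_b a = 253 / √521 ≈ 11.084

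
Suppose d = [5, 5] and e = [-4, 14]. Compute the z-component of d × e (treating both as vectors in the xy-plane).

5·14 - 5·(-4) = 70 - (-20) = 90

90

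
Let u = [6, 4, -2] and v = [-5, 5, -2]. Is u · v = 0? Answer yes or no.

no

u · v = 6·(-5) + 4·5 + (-2)·(-2) = -30 + 20 + 4 = -6
Nonzero, so the vectors are not orthogonal.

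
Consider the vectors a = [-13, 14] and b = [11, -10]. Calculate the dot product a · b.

-283

a · b = (-13)·11 + 14·(-10) = -143 - 140 = -283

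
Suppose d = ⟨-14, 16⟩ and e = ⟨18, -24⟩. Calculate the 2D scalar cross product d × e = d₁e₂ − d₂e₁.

48

(-14)·(-24) - 16·18 = 336 - 288 = 48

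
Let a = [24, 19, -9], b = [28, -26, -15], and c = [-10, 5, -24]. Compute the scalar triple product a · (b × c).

b × c:
i: (-26)·(-24) - (-15)·5 = 624 - (-75) = 699
j: (-15)·(-10) - 28·(-24) = 150 - (-672) = 822
k: 28·5 - (-26)·(-10) = 140 - 260 = -120
b × c = (699, 822, -120)
a · (b × c) = 24·699 + 19·822 + (-9)·(-120) = 16776 + 15618 + 1080 = 33474

33474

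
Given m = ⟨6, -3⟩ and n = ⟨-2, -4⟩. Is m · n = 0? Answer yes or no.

yes

m · n = 6·(-2) + (-3)·(-4) = -12 + 12 = 0
Zero, so the vectors are orthogonal.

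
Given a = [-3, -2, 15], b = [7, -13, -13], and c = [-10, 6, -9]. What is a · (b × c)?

-2291

b × c:
i: (-13)·(-9) - (-13)·6 = 117 - (-78) = 195
j: (-13)·(-10) - 7·(-9) = 130 - (-63) = 193
k: 7·6 - (-13)·(-10) = 42 - 130 = -88
b × c = (195, 193, -88)
a · (b × c) = (-3)·195 + (-2)·193 + 15·(-88) = -585 - 386 - 1320 = -2291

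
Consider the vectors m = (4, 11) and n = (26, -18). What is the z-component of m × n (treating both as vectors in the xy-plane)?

-358

4·(-18) - 11·26 = -72 - 286 = -358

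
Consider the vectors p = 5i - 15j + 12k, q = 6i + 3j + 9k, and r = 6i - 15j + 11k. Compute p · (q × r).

-276

q × r:
i: 3·11 - 9·(-15) = 33 - (-135) = 168
j: 9·6 - 6·11 = 54 - 66 = -12
k: 6·(-15) - 3·6 = -90 - 18 = -108
q × r = (168, -12, -108)
p · (q × r) = 5·168 + (-15)·(-12) + 12·(-108) = 840 + 180 - 1296 = -276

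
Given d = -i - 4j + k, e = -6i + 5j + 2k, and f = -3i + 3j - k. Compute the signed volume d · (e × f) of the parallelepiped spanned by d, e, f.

56

e × f:
i: 5·(-1) - 2·3 = -5 - 6 = -11
j: 2·(-3) - (-6)·(-1) = -6 - 6 = -12
k: (-6)·3 - 5·(-3) = -18 - (-15) = -3
e × f = (-11, -12, -3)
d · (e × f) = (-1)·(-11) + (-4)·(-12) + 1·(-3) = 11 + 48 - 3 = 56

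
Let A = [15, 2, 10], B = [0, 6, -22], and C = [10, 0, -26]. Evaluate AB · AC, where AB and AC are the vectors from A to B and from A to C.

AB = B − A = (-15, 4, -32)
AC = C − A = (-5, -2, -36)
AB · AC = (-15)·(-5) + 4·(-2) + (-32)·(-36) = 75 - 8 + 1152 = 1219

1219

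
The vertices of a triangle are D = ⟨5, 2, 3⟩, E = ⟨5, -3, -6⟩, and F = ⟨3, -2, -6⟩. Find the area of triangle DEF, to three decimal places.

DE = (0, -5, -9),  DF = (-2, -4, -9)
i: (-5)·(-9) - (-9)·(-4) = 45 - 36 = 9
j: (-9)·(-2) - 0·(-9) = 18 - 0 = 18
k: 0·(-4) - (-5)·(-2) = 0 - 10 = -10
DE × DF = (9, 18, -10)
|DE × DF| = √505 ≈ 22.4722
area = ½ · 22.4722 ≈ 11.236

11.236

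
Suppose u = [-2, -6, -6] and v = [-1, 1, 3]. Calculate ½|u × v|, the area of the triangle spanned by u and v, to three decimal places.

9.381

i: (-6)·3 - (-6)·1 = -18 - (-6) = -12
j: (-6)·(-1) - (-2)·3 = 6 - (-6) = 12
k: (-2)·1 - (-6)·(-1) = -2 - 6 = -8
u × v = (-12, 12, -8)
|u × v| = √((-12)² + 12² + (-8)²) = √352 ≈ 18.7617
area = ½ · 18.7617 ≈ 9.381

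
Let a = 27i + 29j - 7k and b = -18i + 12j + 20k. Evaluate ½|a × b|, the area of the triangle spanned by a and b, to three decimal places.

i: 29·20 - (-7)·12 = 580 - (-84) = 664
j: (-7)·(-18) - 27·20 = 126 - 540 = -414
k: 27·12 - 29·(-18) = 324 - (-522) = 846
a × b = (664, -414, 846)
|a × b| = √(664² + (-414)² + 846²) = √1328008 ≈ 1152.3923
area = ½ · 1152.3923 ≈ 576.196

576.196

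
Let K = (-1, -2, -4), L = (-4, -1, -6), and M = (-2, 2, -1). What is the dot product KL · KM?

KL = L − K = (-3, 1, -2)
KM = M − K = (-1, 4, 3)
KL · KM = (-3)·(-1) + 1·4 + (-2)·3 = 3 + 4 - 6 = 1

1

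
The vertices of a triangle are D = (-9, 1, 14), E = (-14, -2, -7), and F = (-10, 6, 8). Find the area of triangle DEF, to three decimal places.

DE = (-5, -3, -21),  DF = (-1, 5, -6)
i: (-3)·(-6) - (-21)·5 = 18 - (-105) = 123
j: (-21)·(-1) - (-5)·(-6) = 21 - 30 = -9
k: (-5)·5 - (-3)·(-1) = -25 - 3 = -28
DE × DF = (123, -9, -28)
|DE × DF| = √15994 ≈ 126.4674
area = ½ · 126.4674 ≈ 63.234

63.234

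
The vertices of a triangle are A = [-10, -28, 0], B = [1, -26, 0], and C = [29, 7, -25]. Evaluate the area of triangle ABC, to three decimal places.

AB = (11, 2, 0),  AC = (39, 35, -25)
i: 2·(-25) - 0·35 = -50 - 0 = -50
j: 0·39 - 11·(-25) = 0 - (-275) = 275
k: 11·35 - 2·39 = 385 - 78 = 307
AB × AC = (-50, 275, 307)
|AB × AC| = √172374 ≈ 415.1795
area = ½ · 415.1795 ≈ 207.590

207.590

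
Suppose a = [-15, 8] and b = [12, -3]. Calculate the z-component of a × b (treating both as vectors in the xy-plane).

-51

(-15)·(-3) - 8·12 = 45 - 96 = -51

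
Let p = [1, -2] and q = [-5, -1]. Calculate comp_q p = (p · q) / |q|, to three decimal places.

p · q = 1·(-5) + (-2)·(-1) = -5 + 2 = -3
|q| = √(25 + 1) = √26 ≈ 5.0990
comp_q p = -3 / √26 ≈ -0.588

-0.588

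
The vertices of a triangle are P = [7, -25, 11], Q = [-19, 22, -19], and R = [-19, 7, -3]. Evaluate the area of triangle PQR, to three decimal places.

322.630

PQ = (-26, 47, -30),  PR = (-26, 32, -14)
i: 47·(-14) - (-30)·32 = -658 - (-960) = 302
j: (-30)·(-26) - (-26)·(-14) = 780 - 364 = 416
k: (-26)·32 - 47·(-26) = -832 - (-1222) = 390
PQ × PR = (302, 416, 390)
|PQ × PR| = √416360 ≈ 645.2596
area = ½ · 645.2596 ≈ 322.630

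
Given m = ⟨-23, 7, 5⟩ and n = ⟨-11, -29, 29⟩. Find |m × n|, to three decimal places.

1024.297

i: 7·29 - 5·(-29) = 203 - (-145) = 348
j: 5·(-11) - (-23)·29 = -55 - (-667) = 612
k: (-23)·(-29) - 7·(-11) = 667 - (-77) = 744
m × n = (348, 612, 744)
|m × n| = √(348² + 612² + 744²) = √1049184 ≈ 1024.2968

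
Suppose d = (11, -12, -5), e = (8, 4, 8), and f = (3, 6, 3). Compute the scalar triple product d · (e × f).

e × f:
i: 4·3 - 8·6 = 12 - 48 = -36
j: 8·3 - 8·3 = 24 - 24 = 0
k: 8·6 - 4·3 = 48 - 12 = 36
e × f = (-36, 0, 36)
d · (e × f) = 11·(-36) + (-12)·0 + (-5)·36 = -396 + 0 - 180 = -576

-576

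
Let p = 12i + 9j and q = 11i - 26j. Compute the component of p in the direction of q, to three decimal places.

-3.613

p · q = 12·11 + 9·(-26) = 132 - 234 = -102
|q| = √(121 + 676) = √797 ≈ 28.2312
comp_q p = -102 / √797 ≈ -3.613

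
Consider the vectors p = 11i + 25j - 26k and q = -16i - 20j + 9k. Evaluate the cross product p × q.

i: 25·9 - (-26)·(-20) = 225 - 520 = -295
j: (-26)·(-16) - 11·9 = 416 - 99 = 317
k: 11·(-20) - 25·(-16) = -220 - (-400) = 180
p × q = (-295, 317, 180)

(-295, 317, 180)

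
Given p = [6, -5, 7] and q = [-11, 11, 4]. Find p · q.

p · q = 6·(-11) + (-5)·11 + 7·4 = -66 - 55 + 28 = -93

-93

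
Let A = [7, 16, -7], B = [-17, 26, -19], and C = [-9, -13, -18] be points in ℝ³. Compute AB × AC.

AB = (-24, 10, -12)
AC = (-16, -29, -11)
i: 10·(-11) - (-12)·(-29) = -110 - 348 = -458
j: (-12)·(-16) - (-24)·(-11) = 192 - 264 = -72
k: (-24)·(-29) - 10·(-16) = 696 - (-160) = 856
AB × AC = (-458, -72, 856)

(-458, -72, 856)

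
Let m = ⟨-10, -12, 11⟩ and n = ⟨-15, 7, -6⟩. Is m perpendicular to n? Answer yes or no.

m · n = (-10)·(-15) + (-12)·7 + 11·(-6) = 150 - 84 - 66 = 0
Zero, so the vectors are orthogonal.

yes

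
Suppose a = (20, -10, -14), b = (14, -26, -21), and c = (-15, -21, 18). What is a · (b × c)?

b × c:
i: (-26)·18 - (-21)·(-21) = -468 - 441 = -909
j: (-21)·(-15) - 14·18 = 315 - 252 = 63
k: 14·(-21) - (-26)·(-15) = -294 - 390 = -684
b × c = (-909, 63, -684)
a · (b × c) = 20·(-909) + (-10)·63 + (-14)·(-684) = -18180 - 630 + 9576 = -9234

-9234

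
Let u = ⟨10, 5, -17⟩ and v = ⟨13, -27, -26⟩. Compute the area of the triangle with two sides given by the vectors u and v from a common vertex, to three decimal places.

i: 5·(-26) - (-17)·(-27) = -130 - 459 = -589
j: (-17)·13 - 10·(-26) = -221 - (-260) = 39
k: 10·(-27) - 5·13 = -270 - 65 = -335
u × v = (-589, 39, -335)
|u × v| = √((-589)² + 39² + (-335)²) = √460667 ≈ 678.7245
area = ½ · 678.7245 ≈ 339.362

339.362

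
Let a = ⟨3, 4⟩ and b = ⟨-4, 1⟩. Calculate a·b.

a · b = 3·(-4) + 4·1 = -12 + 4 = -8

-8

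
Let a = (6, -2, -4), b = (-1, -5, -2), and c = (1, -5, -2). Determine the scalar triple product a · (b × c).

-32

b × c:
i: (-5)·(-2) - (-2)·(-5) = 10 - 10 = 0
j: (-2)·1 - (-1)·(-2) = -2 - 2 = -4
k: (-1)·(-5) - (-5)·1 = 5 - (-5) = 10
b × c = (0, -4, 10)
a · (b × c) = 6·0 + (-2)·(-4) + (-4)·10 = 0 + 8 - 40 = -32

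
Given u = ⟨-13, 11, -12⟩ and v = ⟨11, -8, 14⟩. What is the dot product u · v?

u · v = (-13)·11 + 11·(-8) + (-12)·14 = -143 - 88 - 168 = -399

-399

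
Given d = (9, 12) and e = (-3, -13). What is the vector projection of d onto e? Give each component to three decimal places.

d · e = 9·(-3) + 12·(-13) = -27 - 156 = -183
|e|² = 9 + 169 = 178
proj_e d = (-183/178) · (-3, -13) ≈ (3.084, 13.365)

(3.084, 13.365)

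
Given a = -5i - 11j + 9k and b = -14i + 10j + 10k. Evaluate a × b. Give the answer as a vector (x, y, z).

i: (-11)·10 - 9·10 = -110 - 90 = -200
j: 9·(-14) - (-5)·10 = -126 - (-50) = -76
k: (-5)·10 - (-11)·(-14) = -50 - 154 = -204
a × b = (-200, -76, -204)

(-200, -76, -204)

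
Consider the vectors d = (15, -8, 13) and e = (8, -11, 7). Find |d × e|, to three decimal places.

i: (-8)·7 - 13·(-11) = -56 - (-143) = 87
j: 13·8 - 15·7 = 104 - 105 = -1
k: 15·(-11) - (-8)·8 = -165 - (-64) = -101
d × e = (87, -1, -101)
|d × e| = √(87² + (-1)² + (-101)²) = √17771 ≈ 133.3079

133.308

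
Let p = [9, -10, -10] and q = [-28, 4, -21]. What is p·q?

-82

p · q = 9·(-28) + (-10)·4 + (-10)·(-21) = -252 - 40 + 210 = -82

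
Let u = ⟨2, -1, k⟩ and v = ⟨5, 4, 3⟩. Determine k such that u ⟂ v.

-2

u · v = 2·5 + (-1)·4 + k·3 = 6 + 3k
Set equal to 0: 3k = -6, so k = -2.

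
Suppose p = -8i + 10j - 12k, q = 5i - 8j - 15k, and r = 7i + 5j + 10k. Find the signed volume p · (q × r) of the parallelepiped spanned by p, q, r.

-2482

q × r:
i: (-8)·10 - (-15)·5 = -80 - (-75) = -5
j: (-15)·7 - 5·10 = -105 - 50 = -155
k: 5·5 - (-8)·7 = 25 - (-56) = 81
q × r = (-5, -155, 81)
p · (q × r) = (-8)·(-5) + 10·(-155) + (-12)·81 = 40 - 1550 - 972 = -2482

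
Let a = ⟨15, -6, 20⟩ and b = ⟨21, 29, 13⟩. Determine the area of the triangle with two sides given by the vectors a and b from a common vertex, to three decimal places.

i: (-6)·13 - 20·29 = -78 - 580 = -658
j: 20·21 - 15·13 = 420 - 195 = 225
k: 15·29 - (-6)·21 = 435 - (-126) = 561
a × b = (-658, 225, 561)
|a × b| = √((-658)² + 225² + 561²) = √798310 ≈ 893.4820
area = ½ · 893.4820 ≈ 446.741

446.741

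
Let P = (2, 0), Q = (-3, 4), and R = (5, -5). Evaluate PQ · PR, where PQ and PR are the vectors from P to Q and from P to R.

PQ = Q − P = (-5, 4)
PR = R − P = (3, -5)
PQ · PR = (-5)·3 + 4·(-5) = -15 - 20 = -35

-35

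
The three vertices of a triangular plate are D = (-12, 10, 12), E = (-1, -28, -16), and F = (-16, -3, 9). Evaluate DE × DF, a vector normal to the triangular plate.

DE = (11, -38, -28)
DF = (-4, -13, -3)
i: (-38)·(-3) - (-28)·(-13) = 114 - 364 = -250
j: (-28)·(-4) - 11·(-3) = 112 - (-33) = 145
k: 11·(-13) - (-38)·(-4) = -143 - 152 = -295
DE × DF = (-250, 145, -295)

(-250, 145, -295)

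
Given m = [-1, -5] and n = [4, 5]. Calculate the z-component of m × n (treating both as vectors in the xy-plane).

(-1)·5 - (-5)·4 = -5 - (-20) = 15

15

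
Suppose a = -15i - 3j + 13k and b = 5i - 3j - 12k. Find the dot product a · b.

-222

a · b = (-15)·5 + (-3)·(-3) + 13·(-12) = -75 + 9 - 156 = -222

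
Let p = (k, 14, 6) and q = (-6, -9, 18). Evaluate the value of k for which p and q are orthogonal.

-3

p · q = k·(-6) + 14·(-9) + 6·18 = -18 - 6k
Set equal to 0: -6k = 18, so k = -3.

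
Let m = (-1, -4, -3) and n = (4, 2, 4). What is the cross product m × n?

i: (-4)·4 - (-3)·2 = -16 - (-6) = -10
j: (-3)·4 - (-1)·4 = -12 - (-4) = -8
k: (-1)·2 - (-4)·4 = -2 - (-16) = 14
m × n = (-10, -8, 14)

(-10, -8, 14)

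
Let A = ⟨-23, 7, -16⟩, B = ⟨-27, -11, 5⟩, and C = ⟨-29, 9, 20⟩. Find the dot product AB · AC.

744

AB = B − A = (-4, -18, 21)
AC = C − A = (-6, 2, 36)
AB · AC = (-4)·(-6) + (-18)·2 + 21·36 = 24 - 36 + 756 = 744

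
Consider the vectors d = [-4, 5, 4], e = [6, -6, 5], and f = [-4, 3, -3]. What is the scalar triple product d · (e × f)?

e × f:
i: (-6)·(-3) - 5·3 = 18 - 15 = 3
j: 5·(-4) - 6·(-3) = -20 - (-18) = -2
k: 6·3 - (-6)·(-4) = 18 - 24 = -6
e × f = (3, -2, -6)
d · (e × f) = (-4)·3 + 5·(-2) + 4·(-6) = -12 - 10 - 24 = -46

-46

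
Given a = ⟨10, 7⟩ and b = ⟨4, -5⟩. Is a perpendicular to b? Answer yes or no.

no

a · b = 10·4 + 7·(-5) = 40 - 35 = 5
Nonzero, so the vectors are not orthogonal.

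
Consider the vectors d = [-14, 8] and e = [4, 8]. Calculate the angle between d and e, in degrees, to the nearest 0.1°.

d · e = (-14)·4 + 8·8 = -56 + 64 = 8
|d|² = 196 + 64 = 260,  |d| = √260 ≈ 16.124515
|e|² = 16 + 64 = 80,  |e| = √80 ≈ 8.944272
cos θ = 8 / (16.124515 · 8.944272) ≈ 0.05547
θ = arccos(0.05547) ≈ 86.8°

86.8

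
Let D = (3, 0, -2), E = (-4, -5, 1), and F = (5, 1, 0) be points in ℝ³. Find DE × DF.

DE = (-7, -5, 3)
DF = (2, 1, 2)
i: (-5)·2 - 3·1 = -10 - 3 = -13
j: 3·2 - (-7)·2 = 6 - (-14) = 20
k: (-7)·1 - (-5)·2 = -7 - (-10) = 3
DE × DF = (-13, 20, 3)

(-13, 20, 3)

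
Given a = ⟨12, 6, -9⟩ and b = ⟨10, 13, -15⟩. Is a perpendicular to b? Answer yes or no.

a · b = 12·10 + 6·13 + (-9)·(-15) = 120 + 78 + 135 = 333
Nonzero, so the vectors are not orthogonal.

no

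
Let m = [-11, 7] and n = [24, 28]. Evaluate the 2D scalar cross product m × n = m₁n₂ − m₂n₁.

-476

(-11)·28 - 7·24 = -308 - 168 = -476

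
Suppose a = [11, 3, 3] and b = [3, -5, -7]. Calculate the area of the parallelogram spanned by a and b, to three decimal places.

i: 3·(-7) - 3·(-5) = -21 - (-15) = -6
j: 3·3 - 11·(-7) = 9 - (-77) = 86
k: 11·(-5) - 3·3 = -55 - 9 = -64
a × b = (-6, 86, -64)
|a × b| = √((-6)² + 86² + (-64)²) = √11528 ≈ 107.3685

107.369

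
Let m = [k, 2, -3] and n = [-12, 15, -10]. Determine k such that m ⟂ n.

m · n = k·(-12) + 2·15 + (-3)·(-10) = 60 - 12k
Set equal to 0: -12k = -60, so k = 5.

5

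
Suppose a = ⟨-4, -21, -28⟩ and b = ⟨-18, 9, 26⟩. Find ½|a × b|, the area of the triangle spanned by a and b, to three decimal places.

i: (-21)·26 - (-28)·9 = -546 - (-252) = -294
j: (-28)·(-18) - (-4)·26 = 504 - (-104) = 608
k: (-4)·9 - (-21)·(-18) = -36 - 378 = -414
a × b = (-294, 608, -414)
|a × b| = √((-294)² + 608² + (-414)²) = √627496 ≈ 792.1465
area = ½ · 792.1465 ≈ 396.073

396.073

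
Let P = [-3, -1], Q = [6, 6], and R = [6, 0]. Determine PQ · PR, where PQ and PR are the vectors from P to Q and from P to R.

88

PQ = Q − P = (9, 7)
PR = R − P = (9, 1)
PQ · PR = 9·9 + 7·1 = 81 + 7 = 88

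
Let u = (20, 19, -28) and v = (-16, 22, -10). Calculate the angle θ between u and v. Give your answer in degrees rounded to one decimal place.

u · v = 20·(-16) + 19·22 + (-28)·(-10) = -320 + 418 + 280 = 378
|u|² = 400 + 361 + 784 = 1545,  |u| = √1545 ≈ 39.306488
|v|² = 256 + 484 + 100 = 840,  |v| = √840 ≈ 28.982753
cos θ = 378 / (39.306488 · 28.982753) ≈ 0.33181
θ = arccos(0.33181) ≈ 70.6°

70.6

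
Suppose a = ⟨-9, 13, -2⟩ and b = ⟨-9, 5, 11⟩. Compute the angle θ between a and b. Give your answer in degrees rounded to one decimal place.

a · b = (-9)·(-9) + 13·5 + (-2)·11 = 81 + 65 - 22 = 124
|a|² = 81 + 169 + 4 = 254,  |a| = √254 ≈ 15.937377
|b|² = 81 + 25 + 121 = 227,  |b| = √227 ≈ 15.066519
cos θ = 124 / (15.937377 · 15.066519) ≈ 0.51641
θ = arccos(0.51641) ≈ 58.9°

58.9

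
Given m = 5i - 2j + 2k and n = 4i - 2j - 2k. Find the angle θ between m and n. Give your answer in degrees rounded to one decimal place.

44.7

m · n = 5·4 + (-2)·(-2) + 2·(-2) = 20 + 4 - 4 = 20
|m|² = 25 + 4 + 4 = 33,  |m| = √33 ≈ 5.744563
|n|² = 16 + 4 + 4 = 24,  |n| = √24 ≈ 4.898979
cos θ = 20 / (5.744563 · 4.898979) ≈ 0.71067
θ = arccos(0.71067) ≈ 44.7°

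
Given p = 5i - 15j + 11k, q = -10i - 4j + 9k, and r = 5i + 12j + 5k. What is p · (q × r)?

q × r:
i: (-4)·5 - 9·12 = -20 - 108 = -128
j: 9·5 - (-10)·5 = 45 - (-50) = 95
k: (-10)·12 - (-4)·5 = -120 - (-20) = -100
q × r = (-128, 95, -100)
p · (q × r) = 5·(-128) + (-15)·95 + 11·(-100) = -640 - 1425 - 1100 = -3165

-3165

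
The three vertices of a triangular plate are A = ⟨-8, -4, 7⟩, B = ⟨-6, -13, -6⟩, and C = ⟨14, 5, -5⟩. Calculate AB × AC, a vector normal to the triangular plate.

(225, -262, 216)

AB = (2, -9, -13)
AC = (22, 9, -12)
i: (-9)·(-12) - (-13)·9 = 108 - (-117) = 225
j: (-13)·22 - 2·(-12) = -286 - (-24) = -262
k: 2·9 - (-9)·22 = 18 - (-198) = 216
AB × AC = (225, -262, 216)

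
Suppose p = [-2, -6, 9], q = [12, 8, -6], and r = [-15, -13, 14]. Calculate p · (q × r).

q × r:
i: 8·14 - (-6)·(-13) = 112 - 78 = 34
j: (-6)·(-15) - 12·14 = 90 - 168 = -78
k: 12·(-13) - 8·(-15) = -156 - (-120) = -36
q × r = (34, -78, -36)
p · (q × r) = (-2)·34 + (-6)·(-78) + 9·(-36) = -68 + 468 - 324 = 76

76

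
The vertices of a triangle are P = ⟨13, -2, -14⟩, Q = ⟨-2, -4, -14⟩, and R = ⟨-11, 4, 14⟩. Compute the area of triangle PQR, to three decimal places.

222.812

PQ = (-15, -2, 0),  PR = (-24, 6, 28)
i: (-2)·28 - 0·6 = -56 - 0 = -56
j: 0·(-24) - (-15)·28 = 0 - (-420) = 420
k: (-15)·6 - (-2)·(-24) = -90 - 48 = -138
PQ × PR = (-56, 420, -138)
|PQ × PR| = √198580 ≈ 445.6232
area = ½ · 445.6232 ≈ 222.812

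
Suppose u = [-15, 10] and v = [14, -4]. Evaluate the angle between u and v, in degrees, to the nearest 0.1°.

162.3

u · v = (-15)·14 + 10·(-4) = -210 - 40 = -250
|u|² = 225 + 100 = 325,  |u| = √325 ≈ 18.027756
|v|² = 196 + 16 = 212,  |v| = √212 ≈ 14.560220
cos θ = -250 / (18.027756 · 14.560220) ≈ -0.95242
θ = arccos(-0.95242) ≈ 162.3°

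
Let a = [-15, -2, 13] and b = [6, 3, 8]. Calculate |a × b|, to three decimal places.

i: (-2)·8 - 13·3 = -16 - 39 = -55
j: 13·6 - (-15)·8 = 78 - (-120) = 198
k: (-15)·3 - (-2)·6 = -45 - (-12) = -33
a × b = (-55, 198, -33)
|a × b| = √((-55)² + 198² + (-33)²) = √43318 ≈ 208.1298

208.130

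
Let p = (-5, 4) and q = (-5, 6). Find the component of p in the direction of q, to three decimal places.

6.274

p · q = (-5)·(-5) + 4·6 = 25 + 24 = 49
|q| = √(25 + 36) = √61 ≈ 7.8102
comp_q p = 49 / √61 ≈ 6.274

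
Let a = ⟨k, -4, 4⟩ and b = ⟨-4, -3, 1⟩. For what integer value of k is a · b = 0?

4

a · b = k·(-4) + (-4)·(-3) + 4·1 = 16 - 4k
Set equal to 0: -4k = -16, so k = 4.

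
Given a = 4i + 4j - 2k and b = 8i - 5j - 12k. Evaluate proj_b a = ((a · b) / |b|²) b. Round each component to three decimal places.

(1.236, -0.773, -1.854)

a · b = 4·8 + 4·(-5) + (-2)·(-12) = 32 - 20 + 24 = 36
|b|² = 64 + 25 + 144 = 233
proj_b a = (36/233) · (8, -5, -12) ≈ (1.236, -0.773, -1.854)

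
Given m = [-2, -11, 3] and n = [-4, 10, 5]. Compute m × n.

i: (-11)·5 - 3·10 = -55 - 30 = -85
j: 3·(-4) - (-2)·5 = -12 - (-10) = -2
k: (-2)·10 - (-11)·(-4) = -20 - 44 = -64
m × n = (-85, -2, -64)

(-85, -2, -64)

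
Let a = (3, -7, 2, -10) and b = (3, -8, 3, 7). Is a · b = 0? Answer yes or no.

no

a · b = 3·3 + (-7)·(-8) + 2·3 + (-10)·7 = 9 + 56 + 6 - 70 = 1
Nonzero, so the vectors are not orthogonal.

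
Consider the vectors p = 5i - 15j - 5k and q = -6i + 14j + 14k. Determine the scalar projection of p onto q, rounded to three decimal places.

p · q = 5·(-6) + (-15)·14 + (-5)·14 = -30 - 210 - 70 = -310
|q| = √(36 + 196 + 196) = √428 ≈ 20.6882
comp_q p = -310 / √428 ≈ -14.984

-14.984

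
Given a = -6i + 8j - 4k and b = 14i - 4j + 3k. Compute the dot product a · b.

-128

a · b = (-6)·14 + 8·(-4) + (-4)·3 = -84 - 32 - 12 = -128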